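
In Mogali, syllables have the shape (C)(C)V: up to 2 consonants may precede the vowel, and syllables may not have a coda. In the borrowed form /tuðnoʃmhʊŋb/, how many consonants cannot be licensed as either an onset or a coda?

3

Syllabifying with onset maximization leaves /ʃ/, /ŋ/, /b/ stranded (no codas are permitted; onsets may contain at most 2 consonants).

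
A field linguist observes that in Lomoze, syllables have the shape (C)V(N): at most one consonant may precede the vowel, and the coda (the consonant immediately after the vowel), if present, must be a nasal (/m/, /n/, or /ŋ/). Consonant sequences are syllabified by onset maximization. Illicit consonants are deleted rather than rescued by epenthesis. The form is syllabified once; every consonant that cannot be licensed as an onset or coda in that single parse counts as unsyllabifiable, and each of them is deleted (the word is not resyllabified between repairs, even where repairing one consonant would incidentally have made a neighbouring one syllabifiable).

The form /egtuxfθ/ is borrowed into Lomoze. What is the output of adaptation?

etu

Under (C)V(N), the unsyllabifiable consonants are /g/, /x/, /f/, /θ/ (only a nasal (/m/, /n/, or /ŋ/) is licensed in coda position; onsets are limited to one consonant).
Deletion applies to /g/, /x/, /f/, /θ/.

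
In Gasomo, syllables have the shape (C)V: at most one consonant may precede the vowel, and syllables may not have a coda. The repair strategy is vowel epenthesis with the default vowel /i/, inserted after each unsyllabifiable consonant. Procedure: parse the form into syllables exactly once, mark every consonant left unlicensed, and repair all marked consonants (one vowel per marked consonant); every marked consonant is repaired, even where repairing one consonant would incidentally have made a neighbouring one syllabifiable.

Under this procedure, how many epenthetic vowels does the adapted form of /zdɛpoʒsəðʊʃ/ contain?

The unsyllabifiable consonants are /z/, /ʒ/, /ʃ/; each receives one epenthetic vowel.

3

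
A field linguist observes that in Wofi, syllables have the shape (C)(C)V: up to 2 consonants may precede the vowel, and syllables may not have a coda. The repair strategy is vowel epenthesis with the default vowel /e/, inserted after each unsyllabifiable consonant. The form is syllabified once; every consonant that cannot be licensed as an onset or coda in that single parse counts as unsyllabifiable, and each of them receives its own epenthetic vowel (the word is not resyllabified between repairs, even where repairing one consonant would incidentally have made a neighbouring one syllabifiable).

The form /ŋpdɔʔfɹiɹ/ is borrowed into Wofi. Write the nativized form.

Syllabifying with onset maximization leaves /ŋ/, /ʔ/, /ɹ/ stranded (no codas are permitted; onsets may contain at most 2 consonants).
Epenthesis after each stranded consonant: /ŋ/ → /ŋe/, /ʔ/ → /ʔe/, /ɹ/ → /ɹe/.

ŋepdɔʔefɹiɹe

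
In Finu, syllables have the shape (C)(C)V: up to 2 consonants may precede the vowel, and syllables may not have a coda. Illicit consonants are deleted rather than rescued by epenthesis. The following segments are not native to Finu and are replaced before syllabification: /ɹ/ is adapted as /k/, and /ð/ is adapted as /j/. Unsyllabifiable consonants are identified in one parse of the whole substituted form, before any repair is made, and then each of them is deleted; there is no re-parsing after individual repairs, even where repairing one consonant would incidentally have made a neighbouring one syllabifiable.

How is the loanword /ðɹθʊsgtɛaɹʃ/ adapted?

kθʊgtɛa

Substitution: /ð/ → /j/, /ɹ/ → /k/, giving /jkθʊsgtɛakʃ/.
The consonants /j/, /s/, /k/, /ʃ/ cannot be parsed into a legal (C)(C)V syllable (no codas are permitted; onsets may contain at most 2 consonants).
Deletion applies to /j/, /s/, /k/, /ʃ/.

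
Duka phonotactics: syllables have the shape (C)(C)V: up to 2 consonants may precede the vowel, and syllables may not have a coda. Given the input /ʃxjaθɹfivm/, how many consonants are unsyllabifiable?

4

Under (C)(C)V, the unsyllabifiable consonants are /ʃ/, /θ/, /v/, /m/ (no codas are permitted; onsets may contain at most 2 consonants).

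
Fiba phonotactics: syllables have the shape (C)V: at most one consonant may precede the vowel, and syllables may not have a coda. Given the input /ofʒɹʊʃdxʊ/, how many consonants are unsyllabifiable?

Syllabifying with onset maximization leaves /f/, /ʒ/, /ʃ/, /d/ stranded (no codas are permitted; onsets are limited to one consonant).

4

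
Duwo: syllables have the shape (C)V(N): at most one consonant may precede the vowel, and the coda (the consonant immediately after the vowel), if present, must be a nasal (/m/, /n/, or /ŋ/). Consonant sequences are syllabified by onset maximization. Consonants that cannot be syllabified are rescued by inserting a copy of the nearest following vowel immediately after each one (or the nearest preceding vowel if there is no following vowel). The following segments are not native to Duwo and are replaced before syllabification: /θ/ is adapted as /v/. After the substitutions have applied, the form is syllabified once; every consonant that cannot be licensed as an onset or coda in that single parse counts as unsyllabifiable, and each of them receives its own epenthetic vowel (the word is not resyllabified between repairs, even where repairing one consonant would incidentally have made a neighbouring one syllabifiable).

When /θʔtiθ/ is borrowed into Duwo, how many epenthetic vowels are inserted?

3

After substitution the input is /vʔtiv/.
The unsyllabifiable consonants are /v/, /ʔ/, /v/; each receives one epenthetic vowel.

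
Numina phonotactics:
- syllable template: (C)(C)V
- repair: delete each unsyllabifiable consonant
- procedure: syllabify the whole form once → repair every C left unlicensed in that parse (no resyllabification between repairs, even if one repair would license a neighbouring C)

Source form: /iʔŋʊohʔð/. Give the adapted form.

Syllabifying with onset maximization leaves /h/, /ʔ/, /ð/ stranded (no codas are permitted; onsets may contain at most 2 consonants).
Deleting the stranded consonants removes /h/, /ʔ/, /ð/.

iʔŋʊo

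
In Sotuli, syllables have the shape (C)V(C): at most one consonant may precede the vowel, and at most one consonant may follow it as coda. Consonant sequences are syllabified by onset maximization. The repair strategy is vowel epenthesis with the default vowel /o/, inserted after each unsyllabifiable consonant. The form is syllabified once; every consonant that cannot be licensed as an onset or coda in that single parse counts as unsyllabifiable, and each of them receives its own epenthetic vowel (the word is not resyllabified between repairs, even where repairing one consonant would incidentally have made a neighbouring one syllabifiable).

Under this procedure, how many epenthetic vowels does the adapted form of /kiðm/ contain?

The unsyllabifiable consonants are /m/; each receives one epenthetic vowel.

1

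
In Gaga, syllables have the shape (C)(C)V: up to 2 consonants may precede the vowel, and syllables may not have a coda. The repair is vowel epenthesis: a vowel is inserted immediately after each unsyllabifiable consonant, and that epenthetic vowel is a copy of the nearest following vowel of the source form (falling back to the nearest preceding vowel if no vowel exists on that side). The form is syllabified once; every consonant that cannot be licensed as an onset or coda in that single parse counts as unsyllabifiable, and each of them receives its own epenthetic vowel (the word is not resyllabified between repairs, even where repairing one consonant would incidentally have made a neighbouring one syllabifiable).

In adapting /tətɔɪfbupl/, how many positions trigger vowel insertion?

The unsyllabifiable consonants are /p/, /l/; each receives one epenthetic vowel.

2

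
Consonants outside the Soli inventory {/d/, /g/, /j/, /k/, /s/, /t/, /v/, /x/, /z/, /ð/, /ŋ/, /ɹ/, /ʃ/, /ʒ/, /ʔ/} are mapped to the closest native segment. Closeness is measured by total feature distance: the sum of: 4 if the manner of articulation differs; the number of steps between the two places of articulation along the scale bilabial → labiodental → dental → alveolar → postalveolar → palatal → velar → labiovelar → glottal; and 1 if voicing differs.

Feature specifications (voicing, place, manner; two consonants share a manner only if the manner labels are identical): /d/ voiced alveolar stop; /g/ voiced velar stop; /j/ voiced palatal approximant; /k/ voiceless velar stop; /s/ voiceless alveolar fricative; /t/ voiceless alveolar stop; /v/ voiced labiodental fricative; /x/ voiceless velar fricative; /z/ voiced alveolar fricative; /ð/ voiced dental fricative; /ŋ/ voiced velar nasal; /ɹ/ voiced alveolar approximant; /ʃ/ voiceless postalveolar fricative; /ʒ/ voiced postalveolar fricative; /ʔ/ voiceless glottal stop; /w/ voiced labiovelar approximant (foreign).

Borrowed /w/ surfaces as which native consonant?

/j/ is closest: same manner (approximant), place distance 2 (labiovelar→palatal), same voicing; total 2. Next closest is /ɹ/ at distance 4.

j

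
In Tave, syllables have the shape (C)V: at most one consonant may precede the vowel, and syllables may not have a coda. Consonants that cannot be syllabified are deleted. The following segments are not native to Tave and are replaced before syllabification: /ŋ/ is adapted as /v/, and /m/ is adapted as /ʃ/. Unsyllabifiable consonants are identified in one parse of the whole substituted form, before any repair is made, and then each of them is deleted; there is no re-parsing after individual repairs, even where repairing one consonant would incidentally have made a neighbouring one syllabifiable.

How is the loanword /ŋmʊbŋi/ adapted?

ʃʊvi

Substitution: /ŋ/ → /v/, /m/ → /ʃ/, giving /vʃʊbvi/.
Syllabifying with onset maximization leaves /v/, /b/ stranded (no codas are permitted; onsets are limited to one consonant).
Deleting the stranded consonants removes /v/, /b/.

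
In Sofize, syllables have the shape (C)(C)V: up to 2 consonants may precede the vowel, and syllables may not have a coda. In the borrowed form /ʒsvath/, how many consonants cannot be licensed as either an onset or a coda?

3

Under (C)(C)V, the unsyllabifiable consonants are /ʒ/, /t/, /h/ (no codas are permitted; onsets may contain at most 2 consonants).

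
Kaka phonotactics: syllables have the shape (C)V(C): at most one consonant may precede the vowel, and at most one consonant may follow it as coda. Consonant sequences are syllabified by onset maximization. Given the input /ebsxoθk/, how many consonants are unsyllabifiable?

The consonants /s/, /k/ cannot be parsed into a legal (C)V(C) syllable (at most one coda consonant is licensed; onsets are limited to one consonant).

2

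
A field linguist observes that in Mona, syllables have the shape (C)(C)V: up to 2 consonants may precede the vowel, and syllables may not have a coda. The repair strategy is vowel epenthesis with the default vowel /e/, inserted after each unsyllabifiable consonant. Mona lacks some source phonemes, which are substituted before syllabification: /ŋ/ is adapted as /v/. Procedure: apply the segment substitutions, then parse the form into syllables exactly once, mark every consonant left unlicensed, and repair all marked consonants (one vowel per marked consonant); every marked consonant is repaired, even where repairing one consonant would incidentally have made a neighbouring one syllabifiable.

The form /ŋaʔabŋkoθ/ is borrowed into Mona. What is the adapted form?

vaʔabevkoθe

Substitution: /ŋ/ → /v/, giving /vaʔabvkoθ/.
The consonants /b/, /θ/ cannot be parsed into a legal (C)(C)V syllable (no codas are permitted; onsets may contain at most 2 consonants).
Inserting the epenthetic vowel yields /b/ → /be/, /θ/ → /θe/.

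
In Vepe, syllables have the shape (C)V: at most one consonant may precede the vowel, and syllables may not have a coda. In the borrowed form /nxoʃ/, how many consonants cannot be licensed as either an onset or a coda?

Under (C)V, the unsyllabifiable consonants are /n/, /ʃ/ (no codas are permitted; onsets are limited to one consonant).

2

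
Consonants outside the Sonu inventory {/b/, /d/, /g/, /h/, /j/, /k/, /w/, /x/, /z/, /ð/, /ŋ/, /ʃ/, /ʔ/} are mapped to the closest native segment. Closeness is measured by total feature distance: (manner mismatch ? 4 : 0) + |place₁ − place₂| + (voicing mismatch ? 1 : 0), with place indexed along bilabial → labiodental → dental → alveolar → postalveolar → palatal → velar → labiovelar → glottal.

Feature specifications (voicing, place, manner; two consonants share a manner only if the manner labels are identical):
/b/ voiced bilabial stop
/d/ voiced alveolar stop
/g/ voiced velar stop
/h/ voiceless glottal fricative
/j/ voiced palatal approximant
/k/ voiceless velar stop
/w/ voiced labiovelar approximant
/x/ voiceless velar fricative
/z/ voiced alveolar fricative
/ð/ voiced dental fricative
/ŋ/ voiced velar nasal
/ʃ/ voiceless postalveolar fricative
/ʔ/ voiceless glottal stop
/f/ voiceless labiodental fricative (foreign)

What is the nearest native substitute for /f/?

ð

/ð/ is closest: same manner (fricative), place distance 1 (labiodental→dental), voicing differs (+1); total 2. Next closest is /z/ at distance 3.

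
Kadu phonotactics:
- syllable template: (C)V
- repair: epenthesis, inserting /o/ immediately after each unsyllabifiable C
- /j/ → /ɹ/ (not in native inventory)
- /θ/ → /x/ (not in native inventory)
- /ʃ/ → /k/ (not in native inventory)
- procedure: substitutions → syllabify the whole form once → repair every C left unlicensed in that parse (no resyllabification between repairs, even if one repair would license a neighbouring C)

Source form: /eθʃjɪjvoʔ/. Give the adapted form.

Substitution: /θ/ → /x/, /ʃ/ → /k/, /j/ → /ɹ/, giving /exkɹɪɹvoʔ/.
The consonants /x/, /k/, /ɹ/, /ʔ/ cannot be parsed into a legal (C)V syllable (no codas are permitted; onsets are limited to one consonant).
Inserting the epenthetic vowel yields /x/ → /xo/, /k/ → /ko/, /ɹ/ → /ɹo/, /ʔ/ → /ʔo/.

exokoɹɪɹovoʔo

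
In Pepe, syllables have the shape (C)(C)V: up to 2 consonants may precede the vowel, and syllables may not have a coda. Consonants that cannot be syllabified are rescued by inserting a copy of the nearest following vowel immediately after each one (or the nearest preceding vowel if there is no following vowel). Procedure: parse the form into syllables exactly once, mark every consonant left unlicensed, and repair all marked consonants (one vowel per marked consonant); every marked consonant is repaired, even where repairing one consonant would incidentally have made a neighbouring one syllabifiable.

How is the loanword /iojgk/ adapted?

iojogoko

The consonants /j/, /g/, /k/ cannot be parsed into a legal (C)(C)V syllable (no codas are permitted; onsets may contain at most 2 consonants).
Each unlicensed consonant becomes the onset of a new syllable: /j/ → /jo/, /g/ → /go/, /k/ → /ko/.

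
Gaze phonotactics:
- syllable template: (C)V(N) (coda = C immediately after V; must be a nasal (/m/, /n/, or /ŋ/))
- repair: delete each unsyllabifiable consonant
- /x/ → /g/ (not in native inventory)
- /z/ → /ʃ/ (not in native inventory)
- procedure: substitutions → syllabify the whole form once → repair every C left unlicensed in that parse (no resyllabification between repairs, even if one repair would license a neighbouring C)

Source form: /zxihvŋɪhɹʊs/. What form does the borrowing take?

giŋɪɹʊ

Substitution: /z/ → /ʃ/, /x/ → /g/, giving /ʃgihvŋɪhɹʊs/.
The consonants /ʃ/, /h/, /v/, /h/, /s/ cannot be parsed into a legal (C)V(N) syllable (only a nasal (/m/, /n/, or /ŋ/) is licensed in coda position; onsets are limited to one consonant).
Each unlicensed consonant is deleted: /ʃ/, /h/, /v/, /h/, /s/.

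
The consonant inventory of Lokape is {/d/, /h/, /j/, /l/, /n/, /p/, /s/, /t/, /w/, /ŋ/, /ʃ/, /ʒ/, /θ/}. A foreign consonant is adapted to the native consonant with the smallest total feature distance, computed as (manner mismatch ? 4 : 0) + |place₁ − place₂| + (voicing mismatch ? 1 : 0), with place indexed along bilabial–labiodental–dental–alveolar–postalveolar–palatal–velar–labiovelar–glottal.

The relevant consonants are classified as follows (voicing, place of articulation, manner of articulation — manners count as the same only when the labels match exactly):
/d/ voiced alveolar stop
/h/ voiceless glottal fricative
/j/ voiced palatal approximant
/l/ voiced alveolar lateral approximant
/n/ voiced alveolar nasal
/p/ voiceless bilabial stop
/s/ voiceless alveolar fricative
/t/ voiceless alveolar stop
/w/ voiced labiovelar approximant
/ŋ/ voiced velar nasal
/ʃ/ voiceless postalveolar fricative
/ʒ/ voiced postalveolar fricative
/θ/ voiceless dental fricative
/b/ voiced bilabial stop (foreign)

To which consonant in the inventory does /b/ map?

p

/p/ is closest: same manner (stop), place distance 0 (bilabial→bilabial), voicing differs (+1); total 1. Next closest is /d/ at distance 3.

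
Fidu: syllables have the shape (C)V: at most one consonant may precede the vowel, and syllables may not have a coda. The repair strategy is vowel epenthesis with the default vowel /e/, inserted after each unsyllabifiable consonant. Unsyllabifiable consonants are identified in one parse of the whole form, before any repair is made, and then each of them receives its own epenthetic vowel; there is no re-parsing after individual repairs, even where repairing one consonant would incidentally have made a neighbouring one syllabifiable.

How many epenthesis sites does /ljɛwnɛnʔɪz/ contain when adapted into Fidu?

4

The unsyllabifiable consonants are /l/, /w/, /n/, /z/; each receives one epenthetic vowel.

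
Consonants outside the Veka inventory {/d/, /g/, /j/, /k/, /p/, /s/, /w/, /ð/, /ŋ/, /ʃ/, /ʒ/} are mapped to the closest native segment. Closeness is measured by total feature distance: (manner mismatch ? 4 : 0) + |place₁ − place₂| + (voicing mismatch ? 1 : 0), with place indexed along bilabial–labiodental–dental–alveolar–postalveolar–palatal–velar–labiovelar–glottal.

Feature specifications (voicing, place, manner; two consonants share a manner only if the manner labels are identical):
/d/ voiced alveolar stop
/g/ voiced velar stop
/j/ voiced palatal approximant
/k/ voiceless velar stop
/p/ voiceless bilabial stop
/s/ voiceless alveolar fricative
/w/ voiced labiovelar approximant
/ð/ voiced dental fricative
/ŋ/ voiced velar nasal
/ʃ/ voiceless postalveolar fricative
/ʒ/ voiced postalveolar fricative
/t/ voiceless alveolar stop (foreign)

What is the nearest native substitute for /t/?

d

/d/ is closest: same manner (stop), place distance 0 (alveolar→alveolar), voicing differs (+1); total 1. Next closest is /k/ at distance 3.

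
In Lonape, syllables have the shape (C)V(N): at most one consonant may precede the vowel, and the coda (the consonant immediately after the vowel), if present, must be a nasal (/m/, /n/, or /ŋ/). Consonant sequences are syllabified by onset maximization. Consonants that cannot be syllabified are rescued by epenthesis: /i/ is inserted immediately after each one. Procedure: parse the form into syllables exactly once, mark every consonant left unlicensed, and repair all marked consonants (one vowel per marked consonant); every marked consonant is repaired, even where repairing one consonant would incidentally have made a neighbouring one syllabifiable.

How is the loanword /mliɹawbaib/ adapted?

Syllabifying with onset maximization leaves /m/, /w/, /b/ stranded (only a nasal (/m/, /n/, or /ŋ/) is licensed in coda position; onsets are limited to one consonant).
Epenthesis after each stranded consonant: /m/ → /mi/, /w/ → /wi/, /b/ → /bi/.

miliɹawibaibi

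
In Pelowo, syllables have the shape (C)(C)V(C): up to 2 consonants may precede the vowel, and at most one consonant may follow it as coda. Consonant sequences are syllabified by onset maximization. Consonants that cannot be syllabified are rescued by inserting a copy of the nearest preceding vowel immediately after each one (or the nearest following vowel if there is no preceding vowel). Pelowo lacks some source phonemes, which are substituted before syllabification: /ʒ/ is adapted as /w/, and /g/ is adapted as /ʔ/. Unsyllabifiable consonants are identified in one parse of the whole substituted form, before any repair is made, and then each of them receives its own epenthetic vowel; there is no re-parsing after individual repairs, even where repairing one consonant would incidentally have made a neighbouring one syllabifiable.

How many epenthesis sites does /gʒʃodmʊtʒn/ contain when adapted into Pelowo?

3

After substitution the input is /ʔwʃodmʊtwn/.
The unsyllabifiable consonants are /ʔ/, /w/, /n/; each receives one epenthetic vowel.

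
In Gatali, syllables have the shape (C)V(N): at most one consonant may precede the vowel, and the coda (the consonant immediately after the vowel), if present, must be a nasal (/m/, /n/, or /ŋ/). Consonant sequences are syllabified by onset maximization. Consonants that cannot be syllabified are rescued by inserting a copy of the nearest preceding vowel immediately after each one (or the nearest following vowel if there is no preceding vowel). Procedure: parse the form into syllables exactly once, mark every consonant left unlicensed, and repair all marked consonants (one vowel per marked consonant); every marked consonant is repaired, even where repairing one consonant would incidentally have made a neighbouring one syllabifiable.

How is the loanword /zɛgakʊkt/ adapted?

zɛgakʊkʊtʊ

The consonants /k/, /t/ cannot be parsed into a legal (C)V(N) syllable (only a nasal (/m/, /n/, or /ŋ/) is licensed in coda position; onsets are limited to one consonant).
Each unlicensed consonant becomes the onset of a new syllable: /k/ → /kʊ/, /t/ → /tʊ/.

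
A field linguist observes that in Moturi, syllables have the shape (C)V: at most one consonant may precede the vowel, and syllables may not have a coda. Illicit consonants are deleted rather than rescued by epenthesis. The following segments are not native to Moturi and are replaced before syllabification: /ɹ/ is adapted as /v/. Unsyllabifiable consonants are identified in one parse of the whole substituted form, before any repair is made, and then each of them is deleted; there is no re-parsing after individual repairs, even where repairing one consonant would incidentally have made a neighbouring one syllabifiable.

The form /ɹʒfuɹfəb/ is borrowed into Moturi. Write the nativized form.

fufə

Substitution: /ɹ/ → /v/, giving /vʒfuvfəb/.
The consonants /v/, /ʒ/, /v/, /b/ cannot be parsed into a legal (C)V syllable (no codas are permitted; onsets are limited to one consonant).
Deleting the stranded consonants removes /v/, /ʒ/, /v/, /b/.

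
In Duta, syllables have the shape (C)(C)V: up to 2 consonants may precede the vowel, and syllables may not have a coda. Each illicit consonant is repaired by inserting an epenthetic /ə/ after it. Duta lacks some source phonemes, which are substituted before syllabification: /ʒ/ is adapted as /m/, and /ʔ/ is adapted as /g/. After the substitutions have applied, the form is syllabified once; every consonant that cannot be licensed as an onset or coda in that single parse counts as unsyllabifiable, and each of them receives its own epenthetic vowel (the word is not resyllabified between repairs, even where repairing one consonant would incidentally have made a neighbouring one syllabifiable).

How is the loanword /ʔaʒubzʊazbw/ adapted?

Substitution: /ʔ/ → /g/, /ʒ/ → /m/, giving /gamubzʊazbw/.
Under (C)(C)V, the unsyllabifiable consonants are /z/, /b/, /w/ (no codas are permitted; onsets may contain at most 2 consonants).
Inserting the epenthetic vowel yields /z/ → /zə/, /b/ → /bə/, /w/ → /wə/.

gamubzʊazəbəwə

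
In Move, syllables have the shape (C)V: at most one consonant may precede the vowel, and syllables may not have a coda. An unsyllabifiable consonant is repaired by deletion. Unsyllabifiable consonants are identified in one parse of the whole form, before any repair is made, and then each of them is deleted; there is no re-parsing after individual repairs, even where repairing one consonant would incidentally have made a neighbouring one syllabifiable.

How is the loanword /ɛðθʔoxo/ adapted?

ɛʔoxo

Syllabifying with onset maximization leaves /ð/, /θ/ stranded (no codas are permitted; onsets are limited to one consonant).
Deleting the stranded consonants removes /ð/, /θ/.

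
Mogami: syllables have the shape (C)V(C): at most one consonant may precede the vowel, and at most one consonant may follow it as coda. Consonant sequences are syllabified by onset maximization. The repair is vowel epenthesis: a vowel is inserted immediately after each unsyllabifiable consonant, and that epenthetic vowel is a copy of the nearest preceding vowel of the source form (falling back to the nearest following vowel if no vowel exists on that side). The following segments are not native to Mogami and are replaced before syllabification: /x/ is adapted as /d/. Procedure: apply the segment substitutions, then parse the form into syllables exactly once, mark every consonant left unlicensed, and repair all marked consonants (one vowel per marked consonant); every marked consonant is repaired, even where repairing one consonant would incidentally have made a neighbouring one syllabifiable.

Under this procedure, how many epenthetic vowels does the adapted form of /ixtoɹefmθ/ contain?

After substitution the input is /idtoɹefmθ/.
The unsyllabifiable consonants are /m/, /θ/; each receives one epenthetic vowel.

2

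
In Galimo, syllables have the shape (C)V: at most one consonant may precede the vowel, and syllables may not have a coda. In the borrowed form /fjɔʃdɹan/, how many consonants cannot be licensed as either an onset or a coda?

Under (C)V, the unsyllabifiable consonants are /f/, /ʃ/, /d/, /n/ (no codas are permitted; onsets are limited to one consonant).

4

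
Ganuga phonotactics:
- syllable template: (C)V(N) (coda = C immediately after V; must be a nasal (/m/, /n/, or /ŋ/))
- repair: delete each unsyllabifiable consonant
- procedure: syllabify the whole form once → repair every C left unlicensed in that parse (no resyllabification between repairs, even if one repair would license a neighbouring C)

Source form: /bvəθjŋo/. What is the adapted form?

Syllabifying with onset maximization leaves /b/, /θ/, /j/ stranded (only a nasal (/m/, /n/, or /ŋ/) is licensed in coda position; onsets are limited to one consonant).
Each unlicensed consonant is deleted: /b/, /θ/, /j/.

vəŋo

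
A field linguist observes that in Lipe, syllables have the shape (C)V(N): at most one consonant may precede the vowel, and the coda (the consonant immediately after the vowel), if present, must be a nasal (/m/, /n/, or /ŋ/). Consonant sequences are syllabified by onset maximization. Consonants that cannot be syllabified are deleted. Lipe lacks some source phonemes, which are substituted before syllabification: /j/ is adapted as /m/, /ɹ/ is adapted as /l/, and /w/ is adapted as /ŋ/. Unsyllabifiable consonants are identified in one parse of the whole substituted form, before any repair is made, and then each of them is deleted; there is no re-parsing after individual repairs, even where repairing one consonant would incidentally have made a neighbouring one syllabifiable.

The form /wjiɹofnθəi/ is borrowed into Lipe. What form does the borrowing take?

miloθəi

Substitution: /w/ → /ŋ/, /j/ → /m/, /ɹ/ → /l/, giving /ŋmilofnθəi/.
The consonants /ŋ/, /f/, /n/ cannot be parsed into a legal (C)V(N) syllable (only a nasal (/m/, /n/, or /ŋ/) is licensed in coda position; onsets are limited to one consonant).
Deletion applies to /ŋ/, /f/, /n/.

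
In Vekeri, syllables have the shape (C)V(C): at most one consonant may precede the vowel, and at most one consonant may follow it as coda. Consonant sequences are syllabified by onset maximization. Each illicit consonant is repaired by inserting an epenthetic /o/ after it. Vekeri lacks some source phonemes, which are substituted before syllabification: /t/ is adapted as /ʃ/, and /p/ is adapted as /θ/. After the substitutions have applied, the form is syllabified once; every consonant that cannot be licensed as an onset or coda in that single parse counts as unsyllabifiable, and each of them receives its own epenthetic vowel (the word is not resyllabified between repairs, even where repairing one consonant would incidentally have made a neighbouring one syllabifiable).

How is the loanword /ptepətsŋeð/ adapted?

θoʃeθəʃsoŋeð

Substitution: /p/ → /θ/, /t/ → /ʃ/, giving /θʃeθəʃsŋeð/.
Under (C)V(C), the unsyllabifiable consonants are /θ/, /s/ (at most one coda consonant is licensed; onsets are limited to one consonant).
Epenthesis after each stranded consonant: /θ/ → /θo/, /s/ → /so/.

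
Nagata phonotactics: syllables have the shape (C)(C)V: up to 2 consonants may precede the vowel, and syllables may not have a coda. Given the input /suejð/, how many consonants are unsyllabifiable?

The consonants /j/, /ð/ cannot be parsed into a legal (C)(C)V syllable (no codas are permitted; onsets may contain at most 2 consonants).

2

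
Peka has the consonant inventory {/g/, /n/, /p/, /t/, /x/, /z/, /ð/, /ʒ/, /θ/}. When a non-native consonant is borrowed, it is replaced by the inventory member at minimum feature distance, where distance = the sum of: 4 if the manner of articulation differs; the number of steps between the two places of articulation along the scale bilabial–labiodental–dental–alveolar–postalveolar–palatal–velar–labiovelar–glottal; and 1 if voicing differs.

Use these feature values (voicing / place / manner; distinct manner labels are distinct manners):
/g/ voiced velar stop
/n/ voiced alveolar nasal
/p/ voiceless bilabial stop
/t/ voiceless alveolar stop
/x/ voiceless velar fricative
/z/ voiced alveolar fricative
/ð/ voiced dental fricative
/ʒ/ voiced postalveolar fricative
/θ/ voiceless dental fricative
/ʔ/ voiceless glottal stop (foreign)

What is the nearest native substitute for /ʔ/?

g

/g/ is closest: same manner (stop), place distance 2 (glottal→velar), voicing differs (+1); total 3. Next closest is /t/ at distance 5.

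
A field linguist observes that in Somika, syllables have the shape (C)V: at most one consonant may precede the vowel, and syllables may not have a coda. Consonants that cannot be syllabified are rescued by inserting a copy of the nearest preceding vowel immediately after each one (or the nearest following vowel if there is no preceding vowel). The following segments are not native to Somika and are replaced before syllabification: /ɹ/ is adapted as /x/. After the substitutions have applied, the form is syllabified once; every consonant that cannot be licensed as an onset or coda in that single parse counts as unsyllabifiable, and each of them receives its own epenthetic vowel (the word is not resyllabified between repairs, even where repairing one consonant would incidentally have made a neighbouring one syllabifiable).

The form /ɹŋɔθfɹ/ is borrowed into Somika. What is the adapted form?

xɔŋɔθɔfɔxɔ

Substitution: /ɹ/ → /x/, giving /xŋɔθfx/.
Syllabifying with onset maximization leaves /x/, /θ/, /f/, /x/ stranded (no codas are permitted; onsets are limited to one consonant).
Inserting the epenthetic vowel yields /x/ → /xɔ/, /θ/ → /θɔ/, /f/ → /fɔ/, /x/ → /xɔ/.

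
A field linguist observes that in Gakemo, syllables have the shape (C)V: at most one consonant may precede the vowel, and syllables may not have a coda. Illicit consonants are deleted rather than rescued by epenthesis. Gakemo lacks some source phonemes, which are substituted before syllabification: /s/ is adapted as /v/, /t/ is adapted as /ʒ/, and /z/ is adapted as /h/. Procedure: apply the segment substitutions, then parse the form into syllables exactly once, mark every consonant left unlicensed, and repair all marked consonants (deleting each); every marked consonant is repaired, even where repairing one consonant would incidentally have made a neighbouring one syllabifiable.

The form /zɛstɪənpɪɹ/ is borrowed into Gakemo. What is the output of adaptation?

hɛʒɪəpɪ

Substitution: /z/ → /h/, /s/ → /v/, /t/ → /ʒ/, giving /hɛvʒɪənpɪɹ/.
Syllabifying with onset maximization leaves /v/, /n/, /ɹ/ stranded (no codas are permitted; onsets are limited to one consonant).
Each unlicensed consonant is deleted: /v/, /n/, /ɹ/.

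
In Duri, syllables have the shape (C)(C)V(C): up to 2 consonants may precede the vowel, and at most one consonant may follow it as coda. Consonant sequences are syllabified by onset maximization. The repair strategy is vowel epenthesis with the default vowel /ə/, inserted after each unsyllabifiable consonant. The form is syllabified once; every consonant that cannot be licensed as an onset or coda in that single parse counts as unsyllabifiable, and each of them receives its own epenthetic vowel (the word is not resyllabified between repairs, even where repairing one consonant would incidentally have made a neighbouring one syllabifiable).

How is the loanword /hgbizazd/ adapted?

Under (C)(C)V(C), the unsyllabifiable consonants are /h/, /d/ (at most one coda consonant is licensed; onsets may contain at most 2 consonants).
Epenthesis after each stranded consonant: /h/ → /hə/, /d/ → /də/.

həgbizazdə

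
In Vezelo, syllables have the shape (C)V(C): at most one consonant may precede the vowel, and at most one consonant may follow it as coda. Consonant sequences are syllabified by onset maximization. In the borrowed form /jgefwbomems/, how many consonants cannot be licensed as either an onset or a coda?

3

Syllabifying with onset maximization leaves /j/, /w/, /s/ stranded (at most one coda consonant is licensed; onsets are limited to one consonant).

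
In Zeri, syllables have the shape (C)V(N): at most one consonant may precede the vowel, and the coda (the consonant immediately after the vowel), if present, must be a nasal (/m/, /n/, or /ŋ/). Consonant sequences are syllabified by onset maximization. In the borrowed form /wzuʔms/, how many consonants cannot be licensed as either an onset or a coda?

Under (C)V(N), the unsyllabifiable consonants are /w/, /ʔ/, /m/, /s/ (only a nasal (/m/, /n/, or /ŋ/) is licensed in coda position; onsets are limited to one consonant).

4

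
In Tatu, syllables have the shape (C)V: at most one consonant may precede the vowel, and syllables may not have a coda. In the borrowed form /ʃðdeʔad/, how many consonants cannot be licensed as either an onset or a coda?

3

Syllabifying with onset maximization leaves /ʃ/, /ð/, /d/ stranded (no codas are permitted; onsets are limited to one consonant).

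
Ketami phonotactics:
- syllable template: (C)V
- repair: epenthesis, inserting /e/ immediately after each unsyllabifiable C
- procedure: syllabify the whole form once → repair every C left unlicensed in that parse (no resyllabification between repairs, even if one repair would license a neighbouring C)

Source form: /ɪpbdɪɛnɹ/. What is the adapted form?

Syllabifying with onset maximization leaves /p/, /b/, /n/, /ɹ/ stranded (no codas are permitted; onsets are limited to one consonant).
Epenthesis after each stranded consonant: /p/ → /pe/, /b/ → /be/, /n/ → /ne/, /ɹ/ → /ɹe/.

ɪpebedɪɛneɹe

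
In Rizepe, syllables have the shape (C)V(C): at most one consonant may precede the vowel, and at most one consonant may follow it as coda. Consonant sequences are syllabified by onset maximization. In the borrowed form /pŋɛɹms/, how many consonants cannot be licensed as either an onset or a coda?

3

Under (C)V(C), the unsyllabifiable consonants are /p/, /m/, /s/ (at most one coda consonant is licensed; onsets are limited to one consonant).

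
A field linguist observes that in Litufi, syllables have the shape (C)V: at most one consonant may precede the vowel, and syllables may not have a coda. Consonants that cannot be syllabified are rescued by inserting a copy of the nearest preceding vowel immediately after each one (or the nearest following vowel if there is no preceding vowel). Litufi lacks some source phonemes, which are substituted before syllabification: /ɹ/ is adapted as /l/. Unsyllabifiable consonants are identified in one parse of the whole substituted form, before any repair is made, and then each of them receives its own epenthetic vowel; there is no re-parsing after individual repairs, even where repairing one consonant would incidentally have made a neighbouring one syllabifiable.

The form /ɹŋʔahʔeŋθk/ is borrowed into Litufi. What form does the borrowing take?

laŋaʔahaʔeŋeθeke

Substitution: /ɹ/ → /l/, giving /lŋʔahʔeŋθk/.
The consonants /l/, /ŋ/, /h/, /ŋ/, /θ/, /k/ cannot be parsed into a legal (C)V syllable (no codas are permitted; onsets are limited to one consonant).
Epenthesis after each stranded consonant: /l/ → /la/, /ŋ/ → /ŋa/, /h/ → /ha/, /ŋ/ → /ŋe/, /θ/ → /θe/, /k/ → /ke/.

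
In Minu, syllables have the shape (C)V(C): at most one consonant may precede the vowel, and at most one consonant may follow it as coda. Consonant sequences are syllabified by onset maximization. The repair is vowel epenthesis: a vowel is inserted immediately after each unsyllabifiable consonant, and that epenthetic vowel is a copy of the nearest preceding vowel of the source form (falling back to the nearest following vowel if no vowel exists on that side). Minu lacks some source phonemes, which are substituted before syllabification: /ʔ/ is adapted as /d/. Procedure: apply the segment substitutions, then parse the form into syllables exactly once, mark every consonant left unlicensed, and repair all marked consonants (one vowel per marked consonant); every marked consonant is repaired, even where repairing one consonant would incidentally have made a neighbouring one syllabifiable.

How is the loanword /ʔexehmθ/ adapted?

dexehmeθe

Substitution: /ʔ/ → /d/, giving /dexehmθ/.
Under (C)V(C), the unsyllabifiable consonants are /m/, /θ/ (at most one coda consonant is licensed; onsets are limited to one consonant).
Each unlicensed consonant becomes the onset of a new syllable: /m/ → /me/, /θ/ → /θe/.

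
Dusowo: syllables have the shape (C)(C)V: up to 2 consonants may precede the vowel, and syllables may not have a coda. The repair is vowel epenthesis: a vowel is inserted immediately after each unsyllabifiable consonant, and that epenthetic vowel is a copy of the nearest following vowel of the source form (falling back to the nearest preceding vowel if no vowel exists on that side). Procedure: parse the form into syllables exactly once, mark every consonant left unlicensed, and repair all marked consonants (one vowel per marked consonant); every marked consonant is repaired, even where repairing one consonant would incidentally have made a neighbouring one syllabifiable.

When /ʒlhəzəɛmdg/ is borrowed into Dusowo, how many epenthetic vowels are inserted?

The unsyllabifiable consonants are /ʒ/, /m/, /d/, /g/; each receives one epenthetic vowel.

4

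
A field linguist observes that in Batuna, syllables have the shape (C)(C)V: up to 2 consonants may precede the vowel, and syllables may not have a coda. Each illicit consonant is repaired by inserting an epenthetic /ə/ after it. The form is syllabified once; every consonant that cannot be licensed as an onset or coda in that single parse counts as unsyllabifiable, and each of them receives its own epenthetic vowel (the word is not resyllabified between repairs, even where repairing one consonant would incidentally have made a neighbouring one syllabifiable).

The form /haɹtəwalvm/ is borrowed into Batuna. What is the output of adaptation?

haɹtəwaləvəmə

The consonants /l/, /v/, /m/ cannot be parsed into a legal (C)(C)V syllable (no codas are permitted; onsets may contain at most 2 consonants).
Each unlicensed consonant becomes the onset of a new syllable: /l/ → /lə/, /v/ → /və/, /m/ → /mə/.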